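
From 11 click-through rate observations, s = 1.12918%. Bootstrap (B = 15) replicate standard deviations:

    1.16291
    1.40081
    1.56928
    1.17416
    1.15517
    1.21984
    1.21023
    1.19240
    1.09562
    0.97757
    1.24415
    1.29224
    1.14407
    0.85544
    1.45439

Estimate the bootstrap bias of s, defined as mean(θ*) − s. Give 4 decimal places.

mean(θ*) = (1.16291 + 1.40081 + 1.56928 + 1.17416 + 1.15517 + 1.21984 + 1.21023 + 1.19240 + 1.09562 + 0.97757 + 1.24415 + 1.29224 + 1.14407 + 0.85544 + 1.45439) / 15 = 1.20989
bias = 1.20989 − 1.12918

bias = +0.0807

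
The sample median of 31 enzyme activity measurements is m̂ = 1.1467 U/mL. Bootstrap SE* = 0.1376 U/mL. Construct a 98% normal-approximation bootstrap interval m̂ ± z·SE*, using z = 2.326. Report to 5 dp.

(0.82664, 1.46676)

Margin = 2.326 × 0.1376 = 0.320058
Interval: 1.1467 ± 0.320058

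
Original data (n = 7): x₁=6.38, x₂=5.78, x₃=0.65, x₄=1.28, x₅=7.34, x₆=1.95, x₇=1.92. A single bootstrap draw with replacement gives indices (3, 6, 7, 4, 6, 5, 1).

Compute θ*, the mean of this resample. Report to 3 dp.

θ* = 3.067

Resample values: 0.65, 1.95, 1.92, 1.28, 1.95, 7.34, 6.38.
Mean = (0.65 + 1.95 + 1.92 + 1.28 + 1.95 + 7.34 + 6.38) / 7 = 21.470 / 7 = 3.067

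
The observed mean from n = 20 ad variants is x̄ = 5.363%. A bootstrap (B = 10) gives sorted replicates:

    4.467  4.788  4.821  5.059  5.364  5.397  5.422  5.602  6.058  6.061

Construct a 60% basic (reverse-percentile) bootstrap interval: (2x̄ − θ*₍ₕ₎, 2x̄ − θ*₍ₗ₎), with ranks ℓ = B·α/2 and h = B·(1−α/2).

Percentile endpoints at ranks 2 and 8: θ*₍2₎ = 4.788, θ*₍8₎ = 5.602.
Basic interval reflects these around x̄:
  lower = 2 × 5.363 − 5.602 = 5.124
  upper = 2 × 5.363 − 4.788 = 5.938

(5.124, 5.938)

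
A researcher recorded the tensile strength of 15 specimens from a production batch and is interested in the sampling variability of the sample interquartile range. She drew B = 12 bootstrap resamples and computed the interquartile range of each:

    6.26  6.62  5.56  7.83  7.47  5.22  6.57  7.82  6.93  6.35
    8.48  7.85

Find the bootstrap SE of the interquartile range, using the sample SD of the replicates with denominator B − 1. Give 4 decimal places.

SE* = 0.9978

Bootstrap SE is the standard deviation of the 12 replicate interquartile ranges.
Mean of replicates: (6.26 + 6.62 + 5.56 + 7.83 + 7.47 + 5.22 + 6.57 + 7.82 + 6.93 + 6.35 + 8.48 + 7.85) / 12 = 82.96000 / 12 = 6.91333
Sum of squared deviations: (−0.65333)² + (−0.29333)² + (−1.35333)² + (+0.91667)² + (+0.55667)² + (−1.69333)² + (−0.34333)² + (+0.90667)² + (+0.01667)² + (−0.56333)² + (+1.56667)² + (+0.93667)² = 10.95127
Variance = 10.95127 / 11 = 0.99557
SE* = √0.99557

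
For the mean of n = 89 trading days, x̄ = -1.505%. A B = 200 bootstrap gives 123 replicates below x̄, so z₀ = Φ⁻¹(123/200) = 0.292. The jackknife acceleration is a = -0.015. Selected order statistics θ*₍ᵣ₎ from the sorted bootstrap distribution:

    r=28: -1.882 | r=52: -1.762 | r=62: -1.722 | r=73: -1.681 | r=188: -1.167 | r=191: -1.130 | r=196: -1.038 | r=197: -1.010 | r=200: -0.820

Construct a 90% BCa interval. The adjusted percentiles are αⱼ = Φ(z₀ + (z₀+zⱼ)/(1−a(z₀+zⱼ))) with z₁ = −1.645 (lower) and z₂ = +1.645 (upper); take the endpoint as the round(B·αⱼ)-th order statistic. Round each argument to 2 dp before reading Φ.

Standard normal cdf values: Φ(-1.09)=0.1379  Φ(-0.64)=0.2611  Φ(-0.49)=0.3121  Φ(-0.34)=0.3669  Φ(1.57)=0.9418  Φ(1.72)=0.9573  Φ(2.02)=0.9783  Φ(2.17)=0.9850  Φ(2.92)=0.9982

Lower: z₀ + z₁ = 0.292 + (-1.645) = -1.353; 1 − a(z₀+z₁) = 1 − (-0.015)(-1.353) = 0.9797; argument = 0.292 + (-1.353)/0.9797 = -1.0890 → -1.09.
α₁ = Φ(-1.09) = 0.1379; rank = round(200 × 0.1379) = 28; θ*₍28₎ = -1.882.
Upper: z₀ + z₂ = 1.937; 1 − a(z₀+z₂) = 1.0291; argument = 2.1743 → 2.17; α₂ = 0.9850; rank = 197; θ*₍197₎ = -1.010.

(-1.882, -1.010)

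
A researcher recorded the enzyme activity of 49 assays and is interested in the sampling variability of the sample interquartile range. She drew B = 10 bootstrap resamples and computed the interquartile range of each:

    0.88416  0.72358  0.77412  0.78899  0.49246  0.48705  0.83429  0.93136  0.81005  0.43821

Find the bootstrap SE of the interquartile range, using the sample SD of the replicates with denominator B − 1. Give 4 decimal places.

Bootstrap SE is the standard deviation of the 10 replicate interquartile ranges.
Mean of replicates: (0.88416 + 0.72358 + 0.77412 + 0.78899 + 0.49246 + 0.48705 + 0.83429 + 0.93136 + 0.81005 + 0.43821) / 10 = 7.164270 / 10 = 0.716427
Sum of squared deviations: (+0.167733)² + (+0.007153)² + (+0.057693)² + (+0.072563)² + (−0.223967)² + (−0.229377)² + (+0.117863)² + (+0.214933)² + (+0.093623)² + (−0.278217)² = 0.285812
Variance = 0.285812 / 9 = 0.031757
SE* = √0.031757

SE* = 0.1782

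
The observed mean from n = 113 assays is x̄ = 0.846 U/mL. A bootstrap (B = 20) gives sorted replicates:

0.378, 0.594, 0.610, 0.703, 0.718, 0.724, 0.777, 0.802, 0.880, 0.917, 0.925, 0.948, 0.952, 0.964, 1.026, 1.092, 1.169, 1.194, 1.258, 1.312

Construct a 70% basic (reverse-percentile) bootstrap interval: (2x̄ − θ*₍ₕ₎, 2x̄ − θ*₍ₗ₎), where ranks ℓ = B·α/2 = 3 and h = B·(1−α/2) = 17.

Percentile endpoints at ranks 3 and 17: θ*₍3₎ = 0.610, θ*₍17₎ = 1.169.
Basic interval reflects these around x̄:
  lower = 2 × 0.846 − 1.169 = 0.523
  upper = 2 × 0.846 − 0.610 = 1.082

(0.523, 1.082)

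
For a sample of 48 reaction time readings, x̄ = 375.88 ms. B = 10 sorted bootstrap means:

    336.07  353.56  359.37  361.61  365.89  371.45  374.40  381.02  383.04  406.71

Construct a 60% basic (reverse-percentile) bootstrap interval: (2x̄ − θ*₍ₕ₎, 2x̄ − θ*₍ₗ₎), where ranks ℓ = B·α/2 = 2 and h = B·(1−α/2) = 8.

(370.74, 398.20)

Percentile endpoints at ranks 2 and 8: θ*₍2₎ = 353.56, θ*₍8₎ = 381.02.
Basic interval reflects these around x̄:
  lower = 2 × 375.88 − 381.02 = 370.74
  upper = 2 × 375.88 − 353.56 = 398.20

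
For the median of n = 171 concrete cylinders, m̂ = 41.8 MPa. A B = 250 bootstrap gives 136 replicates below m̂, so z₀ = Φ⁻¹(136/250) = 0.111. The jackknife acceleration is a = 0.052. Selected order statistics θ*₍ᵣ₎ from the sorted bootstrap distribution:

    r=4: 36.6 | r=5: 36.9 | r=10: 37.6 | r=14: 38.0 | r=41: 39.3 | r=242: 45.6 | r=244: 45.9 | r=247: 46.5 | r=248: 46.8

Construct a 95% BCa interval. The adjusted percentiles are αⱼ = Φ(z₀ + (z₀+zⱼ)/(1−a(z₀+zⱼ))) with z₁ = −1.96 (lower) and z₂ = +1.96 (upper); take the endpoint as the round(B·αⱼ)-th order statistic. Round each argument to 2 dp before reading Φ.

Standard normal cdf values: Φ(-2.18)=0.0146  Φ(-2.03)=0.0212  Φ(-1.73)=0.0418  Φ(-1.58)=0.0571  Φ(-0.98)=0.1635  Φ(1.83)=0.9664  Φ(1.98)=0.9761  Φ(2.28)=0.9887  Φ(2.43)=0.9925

Lower: z₀ + z₁ = 0.111 + (-1.960) = -1.849; 1 − a(z₀+z₁) = 1 − (0.052)(-1.849) = 1.0961; argument = 0.111 + (-1.849)/1.0961 = -1.5758 → -1.58.
α₁ = Φ(-1.58) = 0.0571; rank = round(250 × 0.0571) = 14; θ*₍14₎ = 38.0.
Upper: z₀ + z₂ = 2.071; 1 − a(z₀+z₂) = 0.8923; argument = 2.4319 → 2.43; α₂ = 0.9925; rank = 248; θ*₍248₎ = 46.8.

(38.0, 46.8)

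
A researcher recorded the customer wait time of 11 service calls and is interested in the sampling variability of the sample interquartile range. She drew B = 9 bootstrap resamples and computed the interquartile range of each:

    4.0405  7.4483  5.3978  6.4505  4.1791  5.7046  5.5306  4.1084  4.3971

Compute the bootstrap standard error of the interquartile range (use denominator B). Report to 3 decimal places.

SE* = 1.117

Bootstrap SE is the standard deviation of the 9 replicate interquartile ranges.
Mean of replicates: (4.0405 + 7.4483 + 5.3978 + 6.4505 + 4.1791 + 5.7046 + 5.5306 + 4.1084 + 4.3971) / 9 = 47.25690 / 9 = 5.25077
Sum of squared deviations: (−1.21027)² + (+2.19753)² + (+0.14703)² + (+1.19973)² + (−1.07167)² + (+0.45383)² + (+0.27983)² + (−1.14237)² + (−0.85367)² = 11.22137
Variance = 11.22137 / 9 = 1.24682
SE* = √1.24682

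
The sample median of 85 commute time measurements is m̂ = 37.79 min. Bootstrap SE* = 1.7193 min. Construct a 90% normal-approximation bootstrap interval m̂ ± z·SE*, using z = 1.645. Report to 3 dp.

Margin = 1.645 × 1.7193 = 2.8282
Interval: 37.79 ± 2.8282

(34.962, 40.618)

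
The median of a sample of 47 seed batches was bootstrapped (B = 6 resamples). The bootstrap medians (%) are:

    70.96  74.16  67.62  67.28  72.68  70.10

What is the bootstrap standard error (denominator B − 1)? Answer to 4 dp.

Bootstrap SE is the standard deviation of the 6 replicate medians.
Mean of replicates: (70.96 + 74.16 + 67.62 + 67.28 + 72.68 + 70.10) / 6 = 422.80000 / 6 = 70.46667
Sum of squared deviations: (+0.49333)² + (+3.69333)² + (−2.84667)² + (−3.18667)² + (+2.21333)² + (−0.36667)² = 37.17573
Variance = 37.17573 / 5 = 7.43515
SE* = √7.43515

SE* = 2.7267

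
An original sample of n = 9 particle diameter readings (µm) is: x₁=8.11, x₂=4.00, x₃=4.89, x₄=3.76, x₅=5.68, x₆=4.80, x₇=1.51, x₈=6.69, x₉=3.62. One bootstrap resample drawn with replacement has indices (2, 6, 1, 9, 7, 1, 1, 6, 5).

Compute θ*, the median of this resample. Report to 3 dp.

Resample values: 4.00, 4.80, 8.11, 3.62, 1.51, 8.11, 8.11, 4.80, 5.68.
Sorted: 1.51, 3.62, 4.00, 4.80, 4.80, 5.68, 8.11, 8.11, 8.11
Median = middle value = 4.800

θ* = 4.800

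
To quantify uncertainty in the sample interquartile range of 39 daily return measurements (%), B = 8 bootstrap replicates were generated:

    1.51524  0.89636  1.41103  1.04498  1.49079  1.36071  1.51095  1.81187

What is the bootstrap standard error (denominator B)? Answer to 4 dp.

SE* = 0.2697

Bootstrap SE is the standard deviation of the 8 replicate interquartile ranges.
Mean of replicates: (1.51524 + 0.89636 + 1.41103 + 1.04498 + 1.49079 + 1.36071 + 1.51095 + 1.81187) / 8 = 11.041930 / 8 = 1.380241
Sum of squared deviations: (+0.134999)² + (−0.483881)² + (+0.030789)² + (−0.335261)² + (+0.110549)² + (−0.019531)² + (+0.130709)² + (+0.431629)² = 0.581704
Variance = 0.581704 / 8 = 0.072713
SE* = √0.072713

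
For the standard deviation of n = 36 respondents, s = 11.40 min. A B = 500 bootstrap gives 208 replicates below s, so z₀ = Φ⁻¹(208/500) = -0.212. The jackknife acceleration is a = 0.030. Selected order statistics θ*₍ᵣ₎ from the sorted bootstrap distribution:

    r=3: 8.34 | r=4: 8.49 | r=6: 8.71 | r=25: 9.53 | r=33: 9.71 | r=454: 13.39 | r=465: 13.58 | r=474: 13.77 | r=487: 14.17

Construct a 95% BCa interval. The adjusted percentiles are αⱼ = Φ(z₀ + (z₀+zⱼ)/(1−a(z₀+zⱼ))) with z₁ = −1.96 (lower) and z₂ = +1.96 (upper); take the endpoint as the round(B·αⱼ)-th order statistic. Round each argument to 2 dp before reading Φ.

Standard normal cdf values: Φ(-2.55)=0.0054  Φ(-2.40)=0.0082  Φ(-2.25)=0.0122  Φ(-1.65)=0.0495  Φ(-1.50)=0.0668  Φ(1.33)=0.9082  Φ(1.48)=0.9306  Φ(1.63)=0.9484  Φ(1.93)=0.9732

(8.71, 13.77)

Lower: z₀ + z₁ = -0.212 + (-1.960) = -2.172; 1 − a(z₀+z₁) = 1 − (0.030)(-2.172) = 1.0652; argument = -0.212 + (-2.172)/1.0652 = -2.2511 → -2.25.
α₁ = Φ(-2.25) = 0.0122; rank = round(500 × 0.0122) = 6; θ*₍6₎ = 8.71.
Upper: z₀ + z₂ = 1.748; 1 − a(z₀+z₂) = 0.9476; argument = 1.6327 → 1.63; α₂ = 0.9484; rank = 474; θ*₍474₎ = 13.77.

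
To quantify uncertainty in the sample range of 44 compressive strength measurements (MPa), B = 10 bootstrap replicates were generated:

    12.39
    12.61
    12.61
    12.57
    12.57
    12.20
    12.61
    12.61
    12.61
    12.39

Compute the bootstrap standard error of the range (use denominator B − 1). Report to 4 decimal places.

Bootstrap SE is the standard deviation of the 10 replicate ranges.
Mean of replicates: (12.39 + 12.61 + 12.61 + 12.57 + 12.57 + 12.20 + 12.61 + 12.61 + 12.61 + 12.39) / 10 = 125.17000 / 10 = 12.51700
Sum of squared deviations: (−0.12700)² + (+0.09300)² + (+0.09300)² + (+0.05300)² + (+0.05300)² + (−0.31700)² + (+0.09300)² + (+0.09300)² + (+0.09300)² + (−0.12700)² = 0.18161
Variance = 0.18161 / 9 = 0.02018
SE* = √0.02018

SE* = 0.1421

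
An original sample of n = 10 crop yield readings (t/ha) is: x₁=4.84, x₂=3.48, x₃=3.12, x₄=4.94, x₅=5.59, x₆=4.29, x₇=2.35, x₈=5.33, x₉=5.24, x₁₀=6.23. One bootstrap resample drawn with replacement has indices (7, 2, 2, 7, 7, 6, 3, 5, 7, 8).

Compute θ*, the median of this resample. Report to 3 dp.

θ* = 3.300

Resample values: 2.35, 3.48, 3.48, 2.35, 2.35, 4.29, 3.12, 5.59, 2.35, 5.33.
Sorted: 2.35, 2.35, 2.35, 2.35, 3.12, 3.48, 3.48, 4.29, 5.33, 5.59
Median = average of the two middle values = 3.300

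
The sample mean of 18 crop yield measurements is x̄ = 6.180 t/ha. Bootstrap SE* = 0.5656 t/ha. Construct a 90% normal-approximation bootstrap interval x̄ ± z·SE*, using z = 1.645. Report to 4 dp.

Margin = 1.645 × 0.5656 = 0.93041
Interval: 6.180 ± 0.93041

(5.2496, 7.1104)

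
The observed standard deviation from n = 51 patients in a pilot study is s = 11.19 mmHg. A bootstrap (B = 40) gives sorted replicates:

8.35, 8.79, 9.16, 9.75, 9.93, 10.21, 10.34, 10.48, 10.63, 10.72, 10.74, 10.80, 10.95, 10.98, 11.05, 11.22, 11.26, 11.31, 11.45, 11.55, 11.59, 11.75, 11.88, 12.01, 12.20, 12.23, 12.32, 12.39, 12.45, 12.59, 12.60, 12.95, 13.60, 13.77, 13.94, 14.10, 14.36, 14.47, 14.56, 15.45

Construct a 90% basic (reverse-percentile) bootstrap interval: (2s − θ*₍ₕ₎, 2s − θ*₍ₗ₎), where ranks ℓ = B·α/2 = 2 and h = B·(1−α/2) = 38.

(7.91, 13.59)

Percentile endpoints at ranks 2 and 38: θ*₍2₎ = 8.79, θ*₍38₎ = 14.47.
Basic interval reflects these around s:
  lower = 2 × 11.19 − 14.47 = 7.91
  upper = 2 × 11.19 − 8.79 = 13.59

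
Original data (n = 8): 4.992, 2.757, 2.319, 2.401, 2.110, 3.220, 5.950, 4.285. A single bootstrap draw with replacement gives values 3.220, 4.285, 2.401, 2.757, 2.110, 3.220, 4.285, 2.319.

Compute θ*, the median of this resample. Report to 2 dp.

Sorted: 2.110, 2.319, 2.401, 2.757, 3.220, 3.220, 4.285, 4.285
Median = average of the two middle values = 2.99

θ* = 2.99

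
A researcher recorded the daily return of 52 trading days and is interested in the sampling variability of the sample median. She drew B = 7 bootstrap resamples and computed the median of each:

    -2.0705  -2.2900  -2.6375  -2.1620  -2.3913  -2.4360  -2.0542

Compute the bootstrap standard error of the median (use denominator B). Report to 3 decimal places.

SE* = 0.197

Bootstrap SE is the standard deviation of the 7 replicate medians.
Mean of replicates: ((-2.0705) + (-2.2900) + (-2.6375) + (-2.1620) + (-2.3913) + (-2.4360) + (-2.0542)) / 7 = -16.04150 / 7 = -2.29164
Sum of squared deviations: (+0.22114)² + (+0.00164)² + (−0.34586)² + (+0.12964)² + (−0.09966)² + (−0.14436)² + (+0.23744)² = 0.27248
Variance = 0.27248 / 7 = 0.03893
SE* = √0.03893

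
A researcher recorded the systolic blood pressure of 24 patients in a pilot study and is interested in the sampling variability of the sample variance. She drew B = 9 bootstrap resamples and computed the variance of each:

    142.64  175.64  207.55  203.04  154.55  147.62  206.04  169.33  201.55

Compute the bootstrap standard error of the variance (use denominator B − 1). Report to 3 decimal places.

Bootstrap SE is the standard deviation of the 9 replicate variances.
Mean of replicates: (142.64 + 175.64 + 207.55 + 203.04 + 154.55 + 147.62 + 206.04 + 169.33 + 201.55) / 9 = 1607.9600 / 9 = 178.6622
Sum of squared deviations: (−36.0222)² + (−3.0222)² + (+28.8878)² + (+24.3778)² + (−24.1122)² + (−31.0422)² + (+27.3778)² + (−9.3322)² + (+22.8878)² = 5641.0164
Variance = 5641.0164 / 8 = 705.1270
SE* = √705.1270

SE* = 26.554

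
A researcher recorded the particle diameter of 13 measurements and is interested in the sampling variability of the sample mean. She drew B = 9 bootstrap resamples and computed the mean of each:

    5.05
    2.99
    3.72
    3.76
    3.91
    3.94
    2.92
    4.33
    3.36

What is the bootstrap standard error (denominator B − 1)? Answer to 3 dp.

SE* = 0.662

Bootstrap SE is the standard deviation of the 9 replicate means.
Mean of replicates: (5.05 + 2.99 + 3.72 + 3.76 + 3.91 + 3.94 + 2.92 + 4.33 + 3.36) / 9 = 33.9800 / 9 = 3.7756
Sum of squared deviations: (+1.2744)² + (−0.7856)² + (−0.0556)² + (−0.0156)² + (+0.1344)² + (+0.1644)² + (−0.8556)² + (+0.5544)² + (−0.4156)² = 3.5018
Variance = 3.5018 / 8 = 0.4377
SE* = √0.4377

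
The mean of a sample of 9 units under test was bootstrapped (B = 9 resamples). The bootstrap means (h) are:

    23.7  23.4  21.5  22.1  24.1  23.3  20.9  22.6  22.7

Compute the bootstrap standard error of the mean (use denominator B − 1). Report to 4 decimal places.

Bootstrap SE is the standard deviation of the 9 replicate means.
Mean of replicates: (23.7 + 23.4 + 21.5 + 22.1 + 24.1 + 23.3 + 20.9 + 22.6 + 22.7) / 9 = 204.30000 / 9 = 22.70000
Sum of squared deviations: (+1.00000)² + (+0.70000)² + (−1.20000)² + (−0.60000)² + (+1.40000)² + (+0.60000)² + (−1.80000)² + (−0.10000)² + (−0.00000)² = 8.86000
Variance = 8.86000 / 8 = 1.10750
SE* = √1.10750

SE* = 1.0524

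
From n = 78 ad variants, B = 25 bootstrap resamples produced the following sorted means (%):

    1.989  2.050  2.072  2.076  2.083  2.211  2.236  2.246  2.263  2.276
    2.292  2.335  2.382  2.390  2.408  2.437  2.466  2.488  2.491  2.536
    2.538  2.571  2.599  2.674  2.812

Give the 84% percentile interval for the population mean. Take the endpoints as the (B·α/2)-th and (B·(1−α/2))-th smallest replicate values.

(2.050, 2.599)

α = 0.16; lower rank = 25 × 0.080 = 2; upper rank = 25 × 0.920 = 23.
The 2nd smallest replicate is 2.050; the 23rd is 2.599.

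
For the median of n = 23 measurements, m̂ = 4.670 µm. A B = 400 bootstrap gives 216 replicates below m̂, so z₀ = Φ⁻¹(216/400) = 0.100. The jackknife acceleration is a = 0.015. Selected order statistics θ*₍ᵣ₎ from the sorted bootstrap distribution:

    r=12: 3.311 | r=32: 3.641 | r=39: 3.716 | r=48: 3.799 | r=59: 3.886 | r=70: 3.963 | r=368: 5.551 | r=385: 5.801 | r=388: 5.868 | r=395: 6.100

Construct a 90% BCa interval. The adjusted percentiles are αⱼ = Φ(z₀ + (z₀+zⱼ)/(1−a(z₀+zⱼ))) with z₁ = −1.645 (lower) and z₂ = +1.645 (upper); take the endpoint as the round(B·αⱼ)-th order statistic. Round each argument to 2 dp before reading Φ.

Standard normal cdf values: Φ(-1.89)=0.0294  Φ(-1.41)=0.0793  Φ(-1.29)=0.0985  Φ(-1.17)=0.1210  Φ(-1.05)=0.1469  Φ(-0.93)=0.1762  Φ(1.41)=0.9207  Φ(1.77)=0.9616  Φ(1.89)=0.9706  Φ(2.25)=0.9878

Lower: z₀ + z₁ = 0.100 + (-1.645) = -1.545; 1 − a(z₀+z₁) = 1 − (0.015)(-1.545) = 1.0232; argument = 0.100 + (-1.545)/1.0232 = -1.4100 → -1.41.
α₁ = Φ(-1.41) = 0.0793; rank = round(400 × 0.0793) = 32; θ*₍32₎ = 3.641.
Upper: z₀ + z₂ = 1.745; 1 − a(z₀+z₂) = 0.9738; argument = 1.8919 → 1.89; α₂ = 0.9706; rank = 388; θ*₍388₎ = 5.868.

(3.641, 5.868)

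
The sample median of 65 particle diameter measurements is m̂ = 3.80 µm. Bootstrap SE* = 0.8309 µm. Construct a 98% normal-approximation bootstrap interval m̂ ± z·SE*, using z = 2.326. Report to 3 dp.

Margin = 2.326 × 0.8309 = 1.9327
Interval: 3.80 ± 1.9327

(1.867, 5.733)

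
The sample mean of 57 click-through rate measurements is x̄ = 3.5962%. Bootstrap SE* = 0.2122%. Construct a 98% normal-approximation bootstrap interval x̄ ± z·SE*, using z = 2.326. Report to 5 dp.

Margin = 2.326 × 0.2122 = 0.493577
Interval: 3.5962 ± 0.493577

(3.10262, 4.08978)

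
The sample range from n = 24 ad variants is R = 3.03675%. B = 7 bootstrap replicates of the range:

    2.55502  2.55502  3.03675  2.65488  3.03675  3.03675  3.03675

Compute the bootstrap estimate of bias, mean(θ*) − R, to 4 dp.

bias = −0.1922

mean(θ*) = (2.55502 + 2.55502 + 3.03675 + 2.65488 + 3.03675 + 3.03675 + 3.03675) / 7 = 2.84456
bias = 2.84456 − 3.03675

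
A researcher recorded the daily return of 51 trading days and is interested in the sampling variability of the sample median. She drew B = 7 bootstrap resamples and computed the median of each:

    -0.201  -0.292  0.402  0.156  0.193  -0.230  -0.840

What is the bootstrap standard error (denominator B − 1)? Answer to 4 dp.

SE* = 0.4109

Bootstrap SE is the standard deviation of the 7 replicate medians.
Mean of replicates: ((-0.201) + (-0.292) + 0.402 + 0.156 + 0.193 + (-0.230) + (-0.840)) / 7 = -0.81200 / 7 = -0.11600
Sum of squared deviations: (−0.08500)² + (−0.17600)² + (+0.51800)² + (+0.27200)² + (+0.30900)² + (−0.11400)² + (−0.72400)² = 1.01316
Variance = 1.01316 / 6 = 0.16886
SE* = √0.16886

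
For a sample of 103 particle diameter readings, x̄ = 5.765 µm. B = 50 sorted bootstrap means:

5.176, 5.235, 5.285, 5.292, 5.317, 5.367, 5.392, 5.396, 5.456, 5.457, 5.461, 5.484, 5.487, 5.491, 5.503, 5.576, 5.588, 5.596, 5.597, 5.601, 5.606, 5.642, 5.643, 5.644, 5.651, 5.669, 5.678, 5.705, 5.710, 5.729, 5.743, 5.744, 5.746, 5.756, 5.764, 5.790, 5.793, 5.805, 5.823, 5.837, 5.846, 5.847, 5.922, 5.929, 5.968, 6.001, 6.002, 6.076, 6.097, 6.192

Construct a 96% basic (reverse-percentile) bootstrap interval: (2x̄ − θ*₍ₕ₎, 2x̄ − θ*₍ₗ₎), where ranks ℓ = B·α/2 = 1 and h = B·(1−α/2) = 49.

(5.433, 6.354)

Percentile endpoints at ranks 1 and 49: θ*₍1₎ = 5.176, θ*₍49₎ = 6.097.
Basic interval reflects these around x̄:
  lower = 2 × 5.765 − 6.097 = 5.433
  upper = 2 × 5.765 − 5.176 = 6.354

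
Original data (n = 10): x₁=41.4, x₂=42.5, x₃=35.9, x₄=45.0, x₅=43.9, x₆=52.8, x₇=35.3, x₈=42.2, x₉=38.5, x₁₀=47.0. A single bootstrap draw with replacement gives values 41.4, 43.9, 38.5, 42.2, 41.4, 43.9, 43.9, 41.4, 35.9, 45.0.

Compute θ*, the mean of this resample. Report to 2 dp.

θ* = 41.75

Mean = (41.4 + 43.9 + 38.5 + 42.2 + 41.4 + 43.9 + 43.9 + 41.4 + 35.9 + 45.0) / 10 = 417.50 / 10 = 41.75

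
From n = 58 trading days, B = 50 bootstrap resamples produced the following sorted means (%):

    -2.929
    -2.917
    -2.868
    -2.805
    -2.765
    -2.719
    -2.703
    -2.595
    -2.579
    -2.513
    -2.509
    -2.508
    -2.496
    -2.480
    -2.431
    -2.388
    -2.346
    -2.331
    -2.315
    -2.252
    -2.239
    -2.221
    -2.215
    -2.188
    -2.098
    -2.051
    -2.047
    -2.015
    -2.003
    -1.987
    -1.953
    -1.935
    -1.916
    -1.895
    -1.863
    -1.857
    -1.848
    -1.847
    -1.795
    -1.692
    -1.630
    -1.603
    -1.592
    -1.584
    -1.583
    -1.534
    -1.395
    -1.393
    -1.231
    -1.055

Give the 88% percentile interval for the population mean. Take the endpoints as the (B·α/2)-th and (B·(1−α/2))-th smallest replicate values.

α = 0.12; lower rank = 50 × 0.060 = 3; upper rank = 50 × 0.940 = 47.
The 3rd smallest replicate is -2.868; the 47th is -1.395.

(-2.868, -1.395)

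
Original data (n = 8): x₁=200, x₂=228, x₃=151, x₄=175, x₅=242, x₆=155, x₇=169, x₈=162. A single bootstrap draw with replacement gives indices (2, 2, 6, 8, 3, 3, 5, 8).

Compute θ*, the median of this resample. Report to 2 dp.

θ* = 162.00

Resample values: 228, 228, 155, 162, 151, 151, 242, 162.
Sorted: 151, 151, 155, 162, 162, 228, 228, 242
Median = average of the two middle values = 162.00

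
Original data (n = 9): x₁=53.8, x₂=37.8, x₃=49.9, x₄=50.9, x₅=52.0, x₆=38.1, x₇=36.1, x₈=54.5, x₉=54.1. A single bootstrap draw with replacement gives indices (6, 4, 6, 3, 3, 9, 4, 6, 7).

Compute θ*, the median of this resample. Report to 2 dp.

Resample values: 38.1, 50.9, 38.1, 49.9, 49.9, 54.1, 50.9, 38.1, 36.1.
Sorted: 36.1, 38.1, 38.1, 38.1, 49.9, 49.9, 50.9, 50.9, 54.1
Median = middle value = 49.90

θ* = 49.90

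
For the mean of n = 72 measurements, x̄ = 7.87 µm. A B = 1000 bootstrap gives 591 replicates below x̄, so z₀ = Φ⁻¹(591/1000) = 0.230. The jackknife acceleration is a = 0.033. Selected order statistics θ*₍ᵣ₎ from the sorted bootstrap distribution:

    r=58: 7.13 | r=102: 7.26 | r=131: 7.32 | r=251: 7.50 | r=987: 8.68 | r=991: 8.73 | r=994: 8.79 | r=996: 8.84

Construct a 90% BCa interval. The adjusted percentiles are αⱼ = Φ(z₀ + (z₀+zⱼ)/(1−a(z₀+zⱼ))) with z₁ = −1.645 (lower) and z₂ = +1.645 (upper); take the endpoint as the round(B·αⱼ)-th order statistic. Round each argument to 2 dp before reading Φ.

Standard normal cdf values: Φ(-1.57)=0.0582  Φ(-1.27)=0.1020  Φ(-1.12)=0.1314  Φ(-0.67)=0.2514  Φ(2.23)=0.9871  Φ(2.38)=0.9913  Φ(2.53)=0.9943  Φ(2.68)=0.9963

(7.32, 8.68)

Lower: z₀ + z₁ = 0.230 + (-1.645) = -1.415; 1 − a(z₀+z₁) = 1 − (0.033)(-1.415) = 1.0467; argument = 0.230 + (-1.415)/1.0467 = -1.1219 → -1.12.
α₁ = Φ(-1.12) = 0.1314; rank = round(1000 × 0.1314) = 131; θ*₍131₎ = 7.32.
Upper: z₀ + z₂ = 1.875; 1 − a(z₀+z₂) = 0.9381; argument = 2.2287 → 2.23; α₂ = 0.9871; rank = 987; θ*₍987₎ = 8.68.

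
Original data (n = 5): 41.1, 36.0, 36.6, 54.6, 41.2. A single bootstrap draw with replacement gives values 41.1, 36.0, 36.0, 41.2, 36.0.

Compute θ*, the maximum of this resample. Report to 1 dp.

θ* = 41.2

Maximum = 41.2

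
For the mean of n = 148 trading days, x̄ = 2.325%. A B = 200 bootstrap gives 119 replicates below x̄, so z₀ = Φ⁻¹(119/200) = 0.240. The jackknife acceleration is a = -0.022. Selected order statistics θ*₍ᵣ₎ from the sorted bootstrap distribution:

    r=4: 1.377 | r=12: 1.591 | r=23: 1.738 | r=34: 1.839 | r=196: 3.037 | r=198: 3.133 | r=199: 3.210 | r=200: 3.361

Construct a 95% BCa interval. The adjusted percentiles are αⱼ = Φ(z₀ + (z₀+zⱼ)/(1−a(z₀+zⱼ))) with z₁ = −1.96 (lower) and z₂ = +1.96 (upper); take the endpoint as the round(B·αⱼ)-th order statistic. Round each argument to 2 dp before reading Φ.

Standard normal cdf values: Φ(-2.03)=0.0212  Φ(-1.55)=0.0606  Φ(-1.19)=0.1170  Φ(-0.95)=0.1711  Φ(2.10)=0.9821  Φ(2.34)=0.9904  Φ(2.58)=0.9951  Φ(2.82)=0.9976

(1.591, 3.133)

Lower: z₀ + z₁ = 0.240 + (-1.960) = -1.720; 1 − a(z₀+z₁) = 1 − (-0.022)(-1.720) = 0.9622; argument = 0.240 + (-1.720)/0.9622 = -1.5476 → -1.55.
α₁ = Φ(-1.55) = 0.0606; rank = round(200 × 0.0606) = 12; θ*₍12₎ = 1.591.
Upper: z₀ + z₂ = 2.200; 1 − a(z₀+z₂) = 1.0484; argument = 2.3384 → 2.34; α₂ = 0.9904; rank = 198; θ*₍198₎ = 3.133.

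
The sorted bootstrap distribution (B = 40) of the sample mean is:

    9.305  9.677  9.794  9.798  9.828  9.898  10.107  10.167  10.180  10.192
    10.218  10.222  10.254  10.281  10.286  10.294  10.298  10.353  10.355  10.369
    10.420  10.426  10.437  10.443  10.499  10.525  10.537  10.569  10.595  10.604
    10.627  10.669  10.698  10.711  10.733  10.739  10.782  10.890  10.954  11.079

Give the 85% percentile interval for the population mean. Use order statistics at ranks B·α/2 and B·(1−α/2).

(9.794, 10.782)

α = 0.15; lower rank = 40 × 0.075 = 3; upper rank = 40 × 0.925 = 37.
The 3rd smallest replicate is 9.794; the 37th is 10.782.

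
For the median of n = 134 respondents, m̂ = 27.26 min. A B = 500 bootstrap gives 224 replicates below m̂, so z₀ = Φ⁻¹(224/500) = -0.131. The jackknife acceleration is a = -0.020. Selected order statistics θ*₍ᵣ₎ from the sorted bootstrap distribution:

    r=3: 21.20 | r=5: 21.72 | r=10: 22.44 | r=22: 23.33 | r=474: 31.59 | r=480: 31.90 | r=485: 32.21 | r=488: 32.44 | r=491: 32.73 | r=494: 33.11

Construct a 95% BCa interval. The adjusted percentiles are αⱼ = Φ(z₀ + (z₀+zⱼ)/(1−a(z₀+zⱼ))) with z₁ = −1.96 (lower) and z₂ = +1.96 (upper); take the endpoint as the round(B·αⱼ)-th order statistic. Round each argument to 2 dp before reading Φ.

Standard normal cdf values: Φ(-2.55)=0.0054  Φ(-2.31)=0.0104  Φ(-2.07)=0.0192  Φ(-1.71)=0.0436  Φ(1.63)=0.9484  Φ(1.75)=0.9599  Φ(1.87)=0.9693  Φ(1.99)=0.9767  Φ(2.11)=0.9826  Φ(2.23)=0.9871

(21.72, 31.59)

Lower: z₀ + z₁ = -0.131 + (-1.960) = -2.091; 1 − a(z₀+z₁) = 1 − (-0.020)(-2.091) = 0.9582; argument = -0.131 + (-2.091)/0.9582 = -2.3133 → -2.31.
α₁ = Φ(-2.31) = 0.0104; rank = round(500 × 0.0104) = 5; θ*₍5₎ = 21.72.
Upper: z₀ + z₂ = 1.829; 1 − a(z₀+z₂) = 1.0366; argument = 1.6335 → 1.63; α₂ = 0.9484; rank = 474; θ*₍474₎ = 31.59.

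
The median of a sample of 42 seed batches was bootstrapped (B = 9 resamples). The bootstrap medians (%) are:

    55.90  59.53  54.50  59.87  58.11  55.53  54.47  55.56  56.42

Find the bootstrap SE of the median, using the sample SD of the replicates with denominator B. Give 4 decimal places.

SE* = 1.9214

Bootstrap SE is the standard deviation of the 9 replicate medians.
Mean of replicates: (55.90 + 59.53 + 54.50 + 59.87 + 58.11 + 55.53 + 54.47 + 55.56 + 56.42) / 9 = 509.89000 / 9 = 56.65444
Sum of squared deviations: (−0.75444)² + (+2.87556)² + (−2.15444)² + (+3.21556)² + (+1.45556)² + (−1.12444)² + (−2.18444)² + (−1.09444)² + (−0.23444)² = 33.22702
Variance = 33.22702 / 9 = 3.69189
SE* = √3.69189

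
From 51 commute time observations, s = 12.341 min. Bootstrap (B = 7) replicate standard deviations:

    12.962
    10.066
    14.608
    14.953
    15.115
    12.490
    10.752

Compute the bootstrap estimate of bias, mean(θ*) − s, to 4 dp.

mean(θ*) = (12.962 + 10.066 + 14.608 + 14.953 + 15.115 + 12.490 + 10.752) / 7 = 12.99229
bias = 12.99229 − 12.341

bias = +0.6513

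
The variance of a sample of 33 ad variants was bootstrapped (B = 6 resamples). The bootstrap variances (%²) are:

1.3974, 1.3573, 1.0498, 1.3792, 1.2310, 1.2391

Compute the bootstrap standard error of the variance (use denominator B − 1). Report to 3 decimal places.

Bootstrap SE is the standard deviation of the 6 replicate variances.
Mean of replicates: (1.3974 + 1.3573 + 1.0498 + 1.3792 + 1.2310 + 1.2391) / 6 = 7.65380 / 6 = 1.27563
Sum of squared deviations: (+0.12177)² + (+0.08167)² + (−0.22583)² + (+0.10357)² + (−0.04463)² + (−0.03653)² = 0.08655
Variance = 0.08655 / 5 = 0.01731
SE* = √0.01731

SE* = 0.132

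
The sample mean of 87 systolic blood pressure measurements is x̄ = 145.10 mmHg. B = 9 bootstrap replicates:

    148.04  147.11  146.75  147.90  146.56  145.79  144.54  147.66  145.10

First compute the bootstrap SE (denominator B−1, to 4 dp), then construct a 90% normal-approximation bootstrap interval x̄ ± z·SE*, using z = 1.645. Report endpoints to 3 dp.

Mean of replicates = 146.6056; sum of squared deviations = 12.3208; SE* = √(12.3208/8) = 1.2410
Margin = 1.645 × 1.2410 = 2.0414
Interval: 145.10 ± 2.0414

(143.059, 147.141)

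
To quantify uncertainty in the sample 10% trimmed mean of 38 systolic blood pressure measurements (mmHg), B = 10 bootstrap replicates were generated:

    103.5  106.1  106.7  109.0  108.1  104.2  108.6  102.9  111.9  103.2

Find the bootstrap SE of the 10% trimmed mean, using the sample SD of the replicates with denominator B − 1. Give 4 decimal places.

SE* = 2.9936

Bootstrap SE is the standard deviation of the 10 replicate 10% trimmed means.
Mean of replicates: (103.5 + 106.1 + 106.7 + 109.0 + 108.1 + 104.2 + 108.6 + 102.9 + 111.9 + 103.2) / 10 = 1064.20000 / 10 = 106.42000
Sum of squared deviations: (−2.92000)² + (−0.32000)² + (+0.28000)² + (+2.58000)² + (+1.68000)² + (−2.22000)² + (+2.18000)² + (−3.52000)² + (+5.48000)² + (−3.22000)² = 80.65600
Variance = 80.65600 / 9 = 8.96178
SE* = √8.96178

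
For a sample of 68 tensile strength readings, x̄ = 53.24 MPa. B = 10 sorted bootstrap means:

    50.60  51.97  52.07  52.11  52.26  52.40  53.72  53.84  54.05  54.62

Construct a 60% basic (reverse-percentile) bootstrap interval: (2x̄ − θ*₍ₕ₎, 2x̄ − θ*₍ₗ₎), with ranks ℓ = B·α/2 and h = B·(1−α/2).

(52.64, 54.51)

Percentile endpoints at ranks 2 and 8: θ*₍2₎ = 51.97, θ*₍8₎ = 53.84.
Basic interval reflects these around x̄:
  lower = 2 × 53.24 − 53.84 = 52.64
  upper = 2 × 53.24 − 51.97 = 54.51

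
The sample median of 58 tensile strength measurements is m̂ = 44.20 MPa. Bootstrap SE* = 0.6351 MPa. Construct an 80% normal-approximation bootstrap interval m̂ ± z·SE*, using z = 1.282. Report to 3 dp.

(43.386, 45.014)

Margin = 1.282 × 0.6351 = 0.8142
Interval: 44.20 ± 0.8142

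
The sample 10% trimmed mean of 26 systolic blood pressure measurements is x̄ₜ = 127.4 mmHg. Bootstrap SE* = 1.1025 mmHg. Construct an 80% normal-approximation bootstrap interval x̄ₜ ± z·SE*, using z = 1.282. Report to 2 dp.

(125.99, 128.81)

Margin = 1.282 × 1.1025 = 1.413
Interval: 127.4 ± 1.413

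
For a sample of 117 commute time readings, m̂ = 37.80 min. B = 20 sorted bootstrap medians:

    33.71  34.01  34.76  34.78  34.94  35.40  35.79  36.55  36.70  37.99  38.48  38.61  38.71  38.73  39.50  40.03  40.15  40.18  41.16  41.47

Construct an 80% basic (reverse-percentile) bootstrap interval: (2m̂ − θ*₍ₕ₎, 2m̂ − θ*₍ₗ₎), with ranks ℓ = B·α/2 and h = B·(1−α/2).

Percentile endpoints at ranks 2 and 18: θ*₍2₎ = 34.01, θ*₍18₎ = 40.18.
Basic interval reflects these around m̂:
  lower = 2 × 37.80 − 40.18 = 35.42
  upper = 2 × 37.80 − 34.01 = 41.59

(35.42, 41.59)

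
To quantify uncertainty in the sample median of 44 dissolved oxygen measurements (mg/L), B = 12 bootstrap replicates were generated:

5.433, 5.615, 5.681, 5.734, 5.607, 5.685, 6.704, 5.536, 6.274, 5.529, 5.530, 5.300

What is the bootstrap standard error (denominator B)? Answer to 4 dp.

Bootstrap SE is the standard deviation of the 12 replicate medians.
Mean of replicates: (5.433 + 5.615 + 5.681 + 5.734 + 5.607 + 5.685 + 6.704 + 5.536 + 6.274 + 5.529 + 5.530 + 5.300) / 12 = 68.62800 / 12 = 5.71900
Sum of squared deviations: (−0.28600)² + (−0.10400)² + (−0.03800)² + (+0.01500)² + (−0.11200)² + (−0.03400)² + (+0.98500)² + (−0.18300)² + (+0.55500)² + (−0.19000)² + (−0.18900)² + (−0.41900)² = 1.66710
Variance = 1.66710 / 12 = 0.13893
SE* = √0.13893

SE* = 0.3727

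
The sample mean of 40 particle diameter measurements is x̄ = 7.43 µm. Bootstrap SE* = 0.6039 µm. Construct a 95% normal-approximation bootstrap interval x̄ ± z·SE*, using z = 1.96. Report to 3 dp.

Margin = 1.96 × 0.6039 = 1.1836
Interval: 7.43 ± 1.1836

(6.246, 8.614)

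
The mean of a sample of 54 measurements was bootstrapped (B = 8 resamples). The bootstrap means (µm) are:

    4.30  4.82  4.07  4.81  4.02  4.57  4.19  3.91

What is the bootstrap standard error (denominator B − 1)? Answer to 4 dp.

SE* = 0.3562

Bootstrap SE is the standard deviation of the 8 replicate means.
Mean of replicates: (4.30 + 4.82 + 4.07 + 4.81 + 4.02 + 4.57 + 4.19 + 3.91) / 8 = 34.69000 / 8 = 4.33625
Sum of squared deviations: (−0.03625)² + (+0.48375)² + (−0.26625)² + (+0.47375)² + (−0.31625)² + (+0.23375)² + (−0.14625)² + (−0.42625)² = 0.88839
Variance = 0.88839 / 7 = 0.12691
SE* = √0.12691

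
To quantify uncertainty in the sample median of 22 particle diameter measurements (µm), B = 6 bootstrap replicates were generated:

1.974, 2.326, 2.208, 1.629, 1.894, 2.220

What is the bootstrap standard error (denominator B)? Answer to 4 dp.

Bootstrap SE is the standard deviation of the 6 replicate medians.
Mean of replicates: (1.974 + 2.326 + 2.208 + 1.629 + 1.894 + 2.220) / 6 = 12.25100 / 6 = 2.04183
Sum of squared deviations: (−0.06783)² + (+0.28417)² + (+0.16617)² + (−0.41283)² + (−0.14783)² + (+0.17817)² = 0.33699
Variance = 0.33699 / 6 = 0.05617
SE* = √0.05617

SE* = 0.2370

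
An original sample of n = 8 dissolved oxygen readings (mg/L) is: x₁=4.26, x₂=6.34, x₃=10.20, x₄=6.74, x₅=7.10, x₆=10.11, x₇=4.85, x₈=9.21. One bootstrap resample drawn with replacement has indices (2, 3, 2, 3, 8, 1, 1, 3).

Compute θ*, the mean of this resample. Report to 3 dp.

θ* = 7.626

Resample values: 6.34, 10.20, 6.34, 10.20, 9.21, 4.26, 4.26, 10.20.
Mean = (6.34 + 10.20 + 6.34 + 10.20 + 9.21 + 4.26 + 4.26 + 10.20) / 8 = 61.010 / 8 = 7.626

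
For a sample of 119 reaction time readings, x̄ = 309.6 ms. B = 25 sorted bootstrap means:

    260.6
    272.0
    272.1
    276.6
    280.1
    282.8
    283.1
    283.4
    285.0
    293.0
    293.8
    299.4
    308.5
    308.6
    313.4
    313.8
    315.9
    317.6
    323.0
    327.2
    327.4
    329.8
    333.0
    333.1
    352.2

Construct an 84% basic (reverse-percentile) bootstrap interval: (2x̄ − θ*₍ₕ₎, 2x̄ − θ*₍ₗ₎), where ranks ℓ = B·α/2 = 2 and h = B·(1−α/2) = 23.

(286.2, 347.2)

Percentile endpoints at ranks 2 and 23: θ*₍2₎ = 272.0, θ*₍23₎ = 333.0.
Basic interval reflects these around x̄:
  lower = 2 × 309.6 − 333.0 = 286.2
  upper = 2 × 309.6 − 272.0 = 347.2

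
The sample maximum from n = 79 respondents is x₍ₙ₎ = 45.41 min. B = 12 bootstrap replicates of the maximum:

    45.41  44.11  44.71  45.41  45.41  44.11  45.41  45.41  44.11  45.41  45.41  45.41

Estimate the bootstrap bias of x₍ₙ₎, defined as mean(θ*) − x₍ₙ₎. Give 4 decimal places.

mean(θ*) = (45.41 + 44.11 + 44.71 + 45.41 + 45.41 + 44.11 + 45.41 + 45.41 + 44.11 + 45.41 + 45.41 + 45.41) / 12 = 45.02667
bias = 45.02667 − 45.41

bias = −0.3833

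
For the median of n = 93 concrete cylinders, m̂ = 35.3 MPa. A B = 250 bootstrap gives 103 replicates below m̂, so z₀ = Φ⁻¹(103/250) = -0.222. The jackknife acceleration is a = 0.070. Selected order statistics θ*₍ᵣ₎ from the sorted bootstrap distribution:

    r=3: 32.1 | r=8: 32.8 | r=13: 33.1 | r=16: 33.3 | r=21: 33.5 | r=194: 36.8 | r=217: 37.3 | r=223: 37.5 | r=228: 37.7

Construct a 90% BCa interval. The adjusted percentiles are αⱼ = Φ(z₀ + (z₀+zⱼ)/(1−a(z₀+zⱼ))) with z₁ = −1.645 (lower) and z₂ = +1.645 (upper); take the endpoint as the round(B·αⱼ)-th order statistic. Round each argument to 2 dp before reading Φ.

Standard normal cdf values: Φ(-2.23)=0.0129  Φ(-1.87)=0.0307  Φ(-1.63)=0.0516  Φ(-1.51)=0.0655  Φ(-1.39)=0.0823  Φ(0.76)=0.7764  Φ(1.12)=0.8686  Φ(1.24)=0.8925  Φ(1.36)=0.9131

Lower: z₀ + z₁ = -0.222 + (-1.645) = -1.867; 1 − a(z₀+z₁) = 1 − (0.070)(-1.867) = 1.1307; argument = -0.222 + (-1.867)/1.1307 = -1.8732 → -1.87.
α₁ = Φ(-1.87) = 0.0307; rank = round(250 × 0.0307) = 8; θ*₍8₎ = 32.8.
Upper: z₀ + z₂ = 1.423; 1 − a(z₀+z₂) = 0.9004; argument = 1.3584 → 1.36; α₂ = 0.9131; rank = 228; θ*₍228₎ = 37.7.

(32.8, 37.7)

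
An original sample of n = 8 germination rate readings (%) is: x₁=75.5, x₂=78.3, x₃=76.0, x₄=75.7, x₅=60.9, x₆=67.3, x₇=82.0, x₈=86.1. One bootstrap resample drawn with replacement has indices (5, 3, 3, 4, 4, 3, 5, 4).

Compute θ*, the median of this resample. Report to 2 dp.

θ* = 75.70

Resample values: 60.9, 76.0, 76.0, 75.7, 75.7, 76.0, 60.9, 75.7.
Sorted: 60.9, 60.9, 75.7, 75.7, 75.7, 76.0, 76.0, 76.0
Median = average of the two middle values = 75.70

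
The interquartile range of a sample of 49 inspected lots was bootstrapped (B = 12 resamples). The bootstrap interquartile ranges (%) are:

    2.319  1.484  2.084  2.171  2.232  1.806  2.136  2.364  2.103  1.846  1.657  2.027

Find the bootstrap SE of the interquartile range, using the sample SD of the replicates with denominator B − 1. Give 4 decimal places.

SE* = 0.2689

Bootstrap SE is the standard deviation of the 12 replicate interquartile ranges.
Mean of replicates: (2.319 + 1.484 + 2.084 + 2.171 + 2.232 + 1.806 + 2.136 + 2.364 + 2.103 + 1.846 + 1.657 + 2.027) / 12 = 24.229000 / 12 = 2.019083
Sum of squared deviations: (+0.299917)² + (−0.535083)² + (+0.064917)² + (+0.151917)² + (+0.212917)² + (−0.213083)² + (+0.116917)² + (+0.344917)² + (+0.083917)² + (−0.173083)² + (−0.362083)² + (+0.007917)² = 0.795099
Variance = 0.795099 / 11 = 0.072282
SE* = √0.072282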